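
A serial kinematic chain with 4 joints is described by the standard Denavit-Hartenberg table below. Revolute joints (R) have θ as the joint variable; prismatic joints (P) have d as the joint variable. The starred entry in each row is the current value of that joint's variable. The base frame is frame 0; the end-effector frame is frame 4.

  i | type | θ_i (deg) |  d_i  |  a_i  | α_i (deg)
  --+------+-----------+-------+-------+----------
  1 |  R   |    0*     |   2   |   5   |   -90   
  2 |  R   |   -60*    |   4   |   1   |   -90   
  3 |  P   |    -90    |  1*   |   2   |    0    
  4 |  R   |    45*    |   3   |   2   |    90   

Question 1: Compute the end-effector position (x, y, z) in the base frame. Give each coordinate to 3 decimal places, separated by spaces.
after link 1: o_1 = (5.0000, 0.0000, 2.0000)
after link 2: o_2 = (5.5000, 4.0000, 2.8660)
after link 3: o_3 = (6.3660, 6.0000, 2.3660)
after link 4: o_4 = (9.6712, 7.4142, 2.0908)

9.671 7.414 2.091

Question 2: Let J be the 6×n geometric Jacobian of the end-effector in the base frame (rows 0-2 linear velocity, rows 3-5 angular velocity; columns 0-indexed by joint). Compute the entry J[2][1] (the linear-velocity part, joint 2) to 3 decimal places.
axis z_1 = (0.0000,1.0000,0.0000); lever o_n−o_1 = (4.6712,7.4142,0.0908)
cross product → J_v[:, 1] = (0.0908,0.0000,-4.6712)
J_ω[:, 1] = z_1
entry J[2][1] = -4.6712

-4.671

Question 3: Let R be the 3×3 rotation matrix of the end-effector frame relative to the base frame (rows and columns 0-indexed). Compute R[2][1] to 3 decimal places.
-0.500

End-effector y-axis (col 1 of R) = (0.8660,0.0000,-0.5000)
R[2][1] = -0.5000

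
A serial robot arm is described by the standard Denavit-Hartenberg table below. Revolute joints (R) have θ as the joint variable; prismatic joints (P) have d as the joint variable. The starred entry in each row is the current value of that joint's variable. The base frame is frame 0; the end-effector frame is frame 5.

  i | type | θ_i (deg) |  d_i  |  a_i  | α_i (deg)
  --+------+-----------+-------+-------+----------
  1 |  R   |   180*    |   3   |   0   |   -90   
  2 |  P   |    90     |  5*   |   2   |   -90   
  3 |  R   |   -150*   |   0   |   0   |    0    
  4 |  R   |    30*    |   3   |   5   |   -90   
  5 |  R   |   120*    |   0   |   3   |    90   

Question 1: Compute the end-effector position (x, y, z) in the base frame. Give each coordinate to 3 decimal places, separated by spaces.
0.402 -8.031 2.750

after link 1: o_1 = (0.0000, 0.0000, 3.0000)
after link 2: o_2 = (-0.0000, -5.0000, 1.0000)
after link 3: o_3 = (-0.0000, -5.0000, 1.0000)
after link 4: o_4 = (3.0000, -9.3301, 3.5000)
after link 5: o_5 = (0.4019, -8.0311, 2.7500)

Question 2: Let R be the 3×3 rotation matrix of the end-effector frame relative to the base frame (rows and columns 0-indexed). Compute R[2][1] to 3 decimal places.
-0.866

End-effector y-axis (col 1 of R) = (-0.0000,-0.5000,-0.8660)
R[2][1] = -0.8660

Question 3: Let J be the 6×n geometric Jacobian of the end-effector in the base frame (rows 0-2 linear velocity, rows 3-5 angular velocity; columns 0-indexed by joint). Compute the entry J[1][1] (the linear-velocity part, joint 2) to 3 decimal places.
prismatic axis z_1 = (-0.0000,-1.0000,0.0000)
J_v[:, 1] = z_1; J_ω[:, 1] = (0,0,0)
entry J[1][1] = -1.0000

-1.000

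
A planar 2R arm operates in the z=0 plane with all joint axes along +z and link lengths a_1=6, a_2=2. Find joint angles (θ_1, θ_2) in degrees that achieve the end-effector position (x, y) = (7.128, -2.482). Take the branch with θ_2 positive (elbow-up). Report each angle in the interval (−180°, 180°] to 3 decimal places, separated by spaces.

-29.999 45.006

cos θ_2 = (56.9687−6²−2²)/(2·6·2) = 0.7070; θ_2 = 45.0063° (elbow-up)
β = atan2(-2.4820,7.1280) = -19.1983°; ψ = atan2(1.4144,7.4141) = 10.8005°
θ_1 = β − ψ = -29.9988°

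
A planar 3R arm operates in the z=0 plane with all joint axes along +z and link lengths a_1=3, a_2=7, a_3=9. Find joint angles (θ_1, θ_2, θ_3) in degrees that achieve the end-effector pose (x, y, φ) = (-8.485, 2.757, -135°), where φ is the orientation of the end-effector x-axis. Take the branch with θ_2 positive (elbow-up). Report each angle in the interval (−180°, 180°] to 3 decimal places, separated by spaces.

71.173 45.015 108.812

wrist centre = target − a_3·(cos φ, sin φ) = (-2.1210, 9.1210)
cos θ_2 = (87.6907−3²−7²)/(2·3·7) = 0.7069; θ_2 = 45.0149° (elbow-up)
β = atan2(9.1210,-2.1210) = 103.0912°; ψ = atan2(4.9510,7.9485) = 31.9185°
θ_1 = β − ψ = 71.1727°
θ_3 = φ − θ_1 − θ_2 = 108.8123° (wrapped to (-180°,180°])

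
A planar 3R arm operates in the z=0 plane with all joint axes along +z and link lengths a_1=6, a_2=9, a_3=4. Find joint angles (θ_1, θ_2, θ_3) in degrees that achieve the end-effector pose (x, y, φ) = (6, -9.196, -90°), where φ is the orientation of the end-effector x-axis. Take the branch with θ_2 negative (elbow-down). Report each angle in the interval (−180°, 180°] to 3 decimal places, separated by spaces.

38.215 -120.001 -8.214

wrist centre = target − a_3·(cos φ, sin φ) = (6.0000, -5.1960)
cos θ_2 = (62.9984−6²−9²)/(2·6·9) = -0.5000; θ_2 = -120.0010° (elbow-down)
β = atan2(-5.1960,6.0000) = -40.8926°; ψ = atan2(-7.7942,1.4999) = -79.1074°
θ_1 = β − ψ = 38.2149°
θ_3 = φ − θ_1 − θ_2 = -8.2139° (wrapped to (-180°,180°])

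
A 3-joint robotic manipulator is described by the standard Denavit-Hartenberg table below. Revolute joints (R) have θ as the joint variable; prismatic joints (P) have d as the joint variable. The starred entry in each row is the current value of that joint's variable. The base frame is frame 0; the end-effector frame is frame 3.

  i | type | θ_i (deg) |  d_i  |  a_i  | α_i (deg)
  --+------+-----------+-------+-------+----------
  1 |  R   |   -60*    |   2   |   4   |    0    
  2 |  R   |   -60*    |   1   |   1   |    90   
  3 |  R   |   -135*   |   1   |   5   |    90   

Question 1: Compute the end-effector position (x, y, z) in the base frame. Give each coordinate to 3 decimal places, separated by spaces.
after link 1: o_1 = (2.0000, -3.4641, 2.0000)
after link 2: o_2 = (1.5000, -4.3301, 3.0000)
after link 3: o_3 = (2.4017, -0.7683, -0.5355)

2.402 -0.768 -0.536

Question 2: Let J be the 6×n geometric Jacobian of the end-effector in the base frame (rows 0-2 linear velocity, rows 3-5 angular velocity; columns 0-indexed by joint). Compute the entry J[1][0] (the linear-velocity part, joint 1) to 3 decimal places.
axis z_0 = ẑ; lever o_n−o_0 = (2.4017,-0.7683,-0.5355)
cross product → J_v[:, 0] = (0.7683,2.4017,-0.0000)
J_ω[:, 0] = z_0
entry J[1][0] = 2.4017

2.402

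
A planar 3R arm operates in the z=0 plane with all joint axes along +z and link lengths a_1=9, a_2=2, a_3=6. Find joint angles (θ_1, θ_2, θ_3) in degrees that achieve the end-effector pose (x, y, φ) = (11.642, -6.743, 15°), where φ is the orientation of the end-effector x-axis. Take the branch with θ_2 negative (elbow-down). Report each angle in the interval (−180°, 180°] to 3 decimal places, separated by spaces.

wrist centre = target − a_3·(cos φ, sin φ) = (5.8464, -8.2959)
cos θ_2 = (103.0031−9²−2²)/(2·9·2) = 0.5001; θ_2 = -59.9943° (elbow-down)
β = atan2(-8.2959,5.8464) = -54.8262°; ψ = atan2(-1.7320,10.0002) = -9.8257°
θ_1 = β − ψ = -45.0005°
θ_3 = φ − θ_1 − θ_2 = 119.9948° (wrapped to (-180°,180°])

-45.000 -59.994 119.995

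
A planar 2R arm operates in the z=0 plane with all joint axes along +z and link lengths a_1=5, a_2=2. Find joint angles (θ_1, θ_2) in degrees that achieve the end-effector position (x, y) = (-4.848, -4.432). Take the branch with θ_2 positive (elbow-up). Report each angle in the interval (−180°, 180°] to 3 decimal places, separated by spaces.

-149.997 44.985

cos θ_2 = (43.1457−5²−2²)/(2·5·2) = 0.7073; θ_2 = 44.9854° (elbow-up)
β = atan2(-4.4320,-4.8480) = -137.5667°; ψ = atan2(1.4139,6.4146) = 12.4300°
θ_1 = β − ψ = -149.9967°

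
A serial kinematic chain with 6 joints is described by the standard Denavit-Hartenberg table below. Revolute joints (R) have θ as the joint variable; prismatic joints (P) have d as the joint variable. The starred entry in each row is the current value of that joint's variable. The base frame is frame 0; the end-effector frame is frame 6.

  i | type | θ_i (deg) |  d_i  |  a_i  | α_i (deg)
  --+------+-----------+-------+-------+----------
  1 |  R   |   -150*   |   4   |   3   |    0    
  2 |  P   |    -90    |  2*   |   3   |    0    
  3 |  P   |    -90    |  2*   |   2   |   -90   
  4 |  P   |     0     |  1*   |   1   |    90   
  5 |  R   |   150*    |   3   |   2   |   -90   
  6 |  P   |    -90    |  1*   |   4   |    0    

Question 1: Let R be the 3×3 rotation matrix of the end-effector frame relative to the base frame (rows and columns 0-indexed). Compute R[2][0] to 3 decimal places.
1.000

End-effector x-axis (col 0 of R) = (-0.0000,0.0000,1.0000)
R[2][0] = 1.0000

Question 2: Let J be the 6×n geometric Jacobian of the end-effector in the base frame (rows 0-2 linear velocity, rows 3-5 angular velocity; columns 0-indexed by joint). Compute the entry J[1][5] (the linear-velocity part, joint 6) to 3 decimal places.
prismatic axis z_5 = (0.0000,-1.0000,0.0000)
J_v[:, 5] = z_5; J_ω[:, 5] = (0,0,0)
entry J[1][5] = -1.0000

-1.000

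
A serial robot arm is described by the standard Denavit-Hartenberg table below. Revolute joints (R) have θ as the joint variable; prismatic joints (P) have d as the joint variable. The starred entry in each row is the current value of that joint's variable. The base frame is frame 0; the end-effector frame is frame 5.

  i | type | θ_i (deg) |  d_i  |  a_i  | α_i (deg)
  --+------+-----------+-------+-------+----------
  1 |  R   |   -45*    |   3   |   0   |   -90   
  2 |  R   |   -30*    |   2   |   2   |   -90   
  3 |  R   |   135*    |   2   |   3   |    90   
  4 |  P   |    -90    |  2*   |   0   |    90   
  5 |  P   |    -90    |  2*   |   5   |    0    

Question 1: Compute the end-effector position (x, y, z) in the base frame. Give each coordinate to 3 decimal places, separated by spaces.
after link 1: o_1 = (0.0000, 0.0000, 3.0000)
after link 2: o_2 = (2.6390, 0.1895, 4.0000)
after link 3: o_3 = (0.5470, -0.7186, 1.2073)
after link 4: o_4 = (0.4131, -2.5846, 1.9144)
after link 5: o_5 = (2.6140, 2.2144, 0.8537)

2.614 2.214 0.854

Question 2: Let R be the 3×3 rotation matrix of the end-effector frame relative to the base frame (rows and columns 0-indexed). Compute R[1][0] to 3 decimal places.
0.933

End-effector x-axis (col 0 of R) = (0.0670,0.9330,-0.3536)
R[1][0] = 0.9330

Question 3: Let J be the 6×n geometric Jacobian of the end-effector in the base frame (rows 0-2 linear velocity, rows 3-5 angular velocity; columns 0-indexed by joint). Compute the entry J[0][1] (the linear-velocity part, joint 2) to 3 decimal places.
axis z_1 = (0.7071,0.7071,0.0000); lever o_n−o_1 = (2.6140,2.2144,-2.1463)
cross product → J_v[:, 1] = (-1.5176,1.5176,-0.2826)
J_ω[:, 1] = z_1
entry J[0][1] = -1.5176

-1.518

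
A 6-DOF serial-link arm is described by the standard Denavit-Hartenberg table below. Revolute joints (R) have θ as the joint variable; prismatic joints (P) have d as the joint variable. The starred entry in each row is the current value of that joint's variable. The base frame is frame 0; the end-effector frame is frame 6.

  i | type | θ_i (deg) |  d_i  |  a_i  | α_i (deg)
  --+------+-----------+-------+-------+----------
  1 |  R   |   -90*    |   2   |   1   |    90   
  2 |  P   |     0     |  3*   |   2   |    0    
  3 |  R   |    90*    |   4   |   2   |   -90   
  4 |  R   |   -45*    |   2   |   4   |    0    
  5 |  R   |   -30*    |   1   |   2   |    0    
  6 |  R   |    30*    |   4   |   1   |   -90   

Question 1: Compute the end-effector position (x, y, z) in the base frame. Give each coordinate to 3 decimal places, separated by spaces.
after link 1: o_1 = (0.0000, -1.0000, 2.0000)
after link 2: o_2 = (-3.0000, -3.0000, 2.0000)
after link 3: o_3 = (-7.0000, -3.0000, 4.0000)
after link 4: o_4 = (-9.8284, -1.0000, 6.8284)
after link 5: o_5 = (-11.7603, -0.0000, 7.3461)
after link 6: o_6 = (-12.4674, 4.0000, 8.0532)

-12.467 4.000 8.053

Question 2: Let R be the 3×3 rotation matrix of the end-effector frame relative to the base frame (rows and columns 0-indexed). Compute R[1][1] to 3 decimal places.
-1.000

End-effector y-axis (col 1 of R) = (0.0000,-1.0000,-0.0000)
R[1][1] = -1.0000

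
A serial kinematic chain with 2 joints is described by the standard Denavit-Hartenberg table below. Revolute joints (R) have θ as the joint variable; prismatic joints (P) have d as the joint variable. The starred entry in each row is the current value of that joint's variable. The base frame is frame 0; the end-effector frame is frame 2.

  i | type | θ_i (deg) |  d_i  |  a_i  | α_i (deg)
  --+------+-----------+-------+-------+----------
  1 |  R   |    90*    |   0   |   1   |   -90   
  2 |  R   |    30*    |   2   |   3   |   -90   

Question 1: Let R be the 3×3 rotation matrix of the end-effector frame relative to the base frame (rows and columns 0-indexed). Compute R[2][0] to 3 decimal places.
End-effector x-axis (col 0 of R) = (0.0000,0.8660,-0.5000)
R[2][0] = -0.5000

-0.500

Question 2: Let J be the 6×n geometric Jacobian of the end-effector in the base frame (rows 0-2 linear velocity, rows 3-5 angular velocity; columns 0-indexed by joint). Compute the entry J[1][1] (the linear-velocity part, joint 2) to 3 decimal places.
-1.500

axis z_1 = (-1.0000,0.0000,0.0000); lever o_n−o_1 = (-2.0000,2.5981,-1.5000)
cross product → J_v[:, 1] = (-0.0000,-1.5000,-2.5981)
J_ω[:, 1] = z_1
entry J[1][1] = -1.5000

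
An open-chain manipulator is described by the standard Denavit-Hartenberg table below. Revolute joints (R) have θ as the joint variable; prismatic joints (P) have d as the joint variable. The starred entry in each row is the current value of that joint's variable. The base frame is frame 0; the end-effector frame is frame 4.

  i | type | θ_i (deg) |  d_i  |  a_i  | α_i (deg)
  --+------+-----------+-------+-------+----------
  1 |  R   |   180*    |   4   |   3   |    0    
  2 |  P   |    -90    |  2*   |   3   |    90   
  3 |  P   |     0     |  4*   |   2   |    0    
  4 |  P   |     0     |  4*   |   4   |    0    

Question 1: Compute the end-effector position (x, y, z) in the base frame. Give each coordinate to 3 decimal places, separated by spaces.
after link 1: o_1 = (-3.0000, 0.0000, 4.0000)
after link 2: o_2 = (-3.0000, 3.0000, 6.0000)
after link 3: o_3 = (1.0000, 5.0000, 6.0000)
after link 4: o_4 = (5.0000, 9.0000, 6.0000)

5.000 9.000 6.000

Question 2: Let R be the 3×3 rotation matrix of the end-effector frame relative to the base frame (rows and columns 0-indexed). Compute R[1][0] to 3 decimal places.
End-effector x-axis (col 0 of R) = (0.0000,1.0000,0.0000)
R[1][0] = 1.0000

1.000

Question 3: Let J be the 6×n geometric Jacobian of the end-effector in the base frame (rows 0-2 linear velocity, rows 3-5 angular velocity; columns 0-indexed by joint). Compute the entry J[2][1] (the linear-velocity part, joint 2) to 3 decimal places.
prismatic axis z_1 = (0.0000,0.0000,1.0000)
J_v[:, 1] = z_1; J_ω[:, 1] = (0,0,0)
entry J[2][1] = 1.0000

1.000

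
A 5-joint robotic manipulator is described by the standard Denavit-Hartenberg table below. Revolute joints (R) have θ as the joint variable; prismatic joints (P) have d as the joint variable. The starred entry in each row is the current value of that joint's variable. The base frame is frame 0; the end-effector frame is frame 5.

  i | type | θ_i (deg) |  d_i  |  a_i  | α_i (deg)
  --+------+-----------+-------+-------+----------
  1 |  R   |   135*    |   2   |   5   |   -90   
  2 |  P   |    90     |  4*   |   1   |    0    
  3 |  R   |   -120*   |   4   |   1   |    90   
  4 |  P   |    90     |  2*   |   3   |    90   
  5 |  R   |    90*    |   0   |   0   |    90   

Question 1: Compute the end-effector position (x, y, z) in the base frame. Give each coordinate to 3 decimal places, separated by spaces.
after link 1: o_1 = (-3.5355, 3.5355, 2.0000)
after link 2: o_2 = (-6.3640, 0.7071, 1.0000)
after link 3: o_3 = (-9.8048, -1.5089, 1.5000)
after link 4: o_4 = (-11.2190, -4.3374, 3.2321)
after link 5: o_5 = (-11.2190, -4.3374, 3.2321)

-11.219 -4.337 3.232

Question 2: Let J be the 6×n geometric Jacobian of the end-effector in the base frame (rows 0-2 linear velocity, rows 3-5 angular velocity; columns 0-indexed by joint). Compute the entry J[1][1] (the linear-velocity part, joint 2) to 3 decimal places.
prismatic axis z_1 = (-0.7071,-0.7071,0.0000)
J_v[:, 1] = z_1; J_ω[:, 1] = (0,0,0)
entry J[1][1] = -0.7071

-0.707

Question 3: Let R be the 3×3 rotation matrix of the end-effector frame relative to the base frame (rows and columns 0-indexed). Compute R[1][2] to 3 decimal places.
End-effector z-axis (col 2 of R) = (-0.7071,-0.7071,0.0000)
R[1][2] = -0.7071

-0.707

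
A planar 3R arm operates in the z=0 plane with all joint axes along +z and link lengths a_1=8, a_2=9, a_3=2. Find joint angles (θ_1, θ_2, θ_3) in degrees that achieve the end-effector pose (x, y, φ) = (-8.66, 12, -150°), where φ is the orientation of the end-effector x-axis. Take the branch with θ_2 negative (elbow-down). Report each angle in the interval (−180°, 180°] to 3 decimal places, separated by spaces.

150.000 -60.002 120.002

wrist centre = target − a_3·(cos φ, sin φ) = (-6.9279, 13.0000)
cos θ_2 = (216.9965−8²−9²)/(2·8·9) = 0.5000; θ_2 = -60.0016° (elbow-down)
β = atan2(13.0000,-6.9279) = 118.0540°; ψ = atan2(-7.7944,12.4998) = -31.9460°
θ_1 = β − ψ = 150.0000°
θ_3 = φ − θ_1 − θ_2 = 120.0016° (wrapped to (-180°,180°])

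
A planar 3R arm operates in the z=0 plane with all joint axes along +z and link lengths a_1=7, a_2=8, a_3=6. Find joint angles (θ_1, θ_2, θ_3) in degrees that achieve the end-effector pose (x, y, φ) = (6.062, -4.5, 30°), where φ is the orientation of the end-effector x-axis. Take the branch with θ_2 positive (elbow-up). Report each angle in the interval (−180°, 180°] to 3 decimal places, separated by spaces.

-150.001 120.000 60.001

wrist centre = target − a_3·(cos φ, sin φ) = (0.8658, -7.5000)
cos θ_2 = (56.9997−7²−8²)/(2·7·8) = -0.5000; θ_2 = 120.0002° (elbow-up)
β = atan2(-7.5000,0.8658) = -83.4146°; ψ = atan2(6.9282,3.0000) = 66.5869°
θ_1 = β − ψ = -150.0015°
θ_3 = φ − θ_1 − θ_2 = 60.0013° (wrapped to (-180°,180°])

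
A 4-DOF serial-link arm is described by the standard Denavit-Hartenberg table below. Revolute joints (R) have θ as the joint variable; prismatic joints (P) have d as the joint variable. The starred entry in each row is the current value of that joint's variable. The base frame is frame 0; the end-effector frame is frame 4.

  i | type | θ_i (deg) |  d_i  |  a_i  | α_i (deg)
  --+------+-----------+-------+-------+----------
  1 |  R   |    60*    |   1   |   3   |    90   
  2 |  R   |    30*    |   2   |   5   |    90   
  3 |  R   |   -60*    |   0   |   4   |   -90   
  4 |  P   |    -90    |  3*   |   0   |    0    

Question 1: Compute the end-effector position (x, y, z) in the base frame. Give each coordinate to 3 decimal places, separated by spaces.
5.687 9.779 5.799

after link 1: o_1 = (1.5000, 2.5981, 1.0000)
after link 2: o_2 = (5.3971, 5.3481, 3.5000)
after link 3: o_3 = (3.2631, 8.5801, 4.5000)
after link 4: o_4 = (5.6872, 9.7787, 5.7990)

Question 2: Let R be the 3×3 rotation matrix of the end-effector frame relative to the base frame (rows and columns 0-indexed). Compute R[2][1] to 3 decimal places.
End-effector y-axis (col 1 of R) = (-0.5335,0.8080,0.2500)
R[2][1] = 0.2500

0.250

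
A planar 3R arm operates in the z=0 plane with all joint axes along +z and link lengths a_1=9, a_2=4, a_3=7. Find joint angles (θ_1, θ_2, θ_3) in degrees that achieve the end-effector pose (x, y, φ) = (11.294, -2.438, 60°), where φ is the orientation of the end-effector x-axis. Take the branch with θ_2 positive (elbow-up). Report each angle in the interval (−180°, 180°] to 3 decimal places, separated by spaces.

wrist centre = target − a_3·(cos φ, sin φ) = (7.7940, -8.5002)
cos θ_2 = (132.9995−9²−4²)/(2·9·4) = 0.5000; θ_2 = 60.0005° (elbow-up)
β = atan2(-8.5002,7.7940) = -47.4816°; ψ = atan2(3.4641,11.0000) = 17.4803°
θ_1 = β − ψ = -64.9619°
θ_3 = φ − θ_1 − θ_2 = 64.9614° (wrapped to (-180°,180°])

-64.962 60.000 64.961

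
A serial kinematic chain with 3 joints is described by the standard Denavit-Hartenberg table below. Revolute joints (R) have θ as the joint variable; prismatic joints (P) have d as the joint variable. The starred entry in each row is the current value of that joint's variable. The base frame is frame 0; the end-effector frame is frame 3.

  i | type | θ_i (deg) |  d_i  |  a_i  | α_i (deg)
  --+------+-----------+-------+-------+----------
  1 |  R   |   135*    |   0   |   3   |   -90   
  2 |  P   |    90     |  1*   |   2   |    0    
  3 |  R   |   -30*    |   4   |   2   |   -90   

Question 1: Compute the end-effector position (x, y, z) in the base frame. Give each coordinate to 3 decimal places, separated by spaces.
-6.364 -0.707 -3.732

after link 1: o_1 = (-2.1213, 2.1213, 0.0000)
after link 2: o_2 = (-2.8284, 1.4142, -2.0000)
after link 3: o_3 = (-6.3640, -0.7071, -3.7321)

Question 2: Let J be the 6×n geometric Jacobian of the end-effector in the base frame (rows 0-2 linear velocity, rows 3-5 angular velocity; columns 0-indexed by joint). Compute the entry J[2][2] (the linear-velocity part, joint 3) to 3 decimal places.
axis z_2 = (-0.7071,-0.7071,0.0000); lever o_n−o_2 = (-3.5355,-2.1213,-1.7321)
cross product → J_v[:, 2] = (1.2247,-1.2247,-1.0000)
J_ω[:, 2] = z_2
entry J[2][2] = -1.0000

-1.000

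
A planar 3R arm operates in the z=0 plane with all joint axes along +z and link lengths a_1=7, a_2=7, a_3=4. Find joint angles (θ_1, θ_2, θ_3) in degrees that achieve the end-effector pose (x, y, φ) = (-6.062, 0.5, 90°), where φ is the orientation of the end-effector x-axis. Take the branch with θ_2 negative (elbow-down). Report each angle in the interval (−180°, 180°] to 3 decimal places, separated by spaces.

-89.999 -120.001 -60.000

wrist centre = target − a_3·(cos φ, sin φ) = (-6.0620, -3.5000)
cos θ_2 = (48.9978−7²−7²)/(2·7·7) = -0.5000; θ_2 = -120.0015° (elbow-down)
β = atan2(-3.5000,-6.0620) = -149.9993°; ψ = atan2(-6.0621,3.4998) = -60.0007°
θ_1 = β − ψ = -89.9985°
θ_3 = φ − θ_1 − θ_2 = -60.0000° (wrapped to (-180°,180°])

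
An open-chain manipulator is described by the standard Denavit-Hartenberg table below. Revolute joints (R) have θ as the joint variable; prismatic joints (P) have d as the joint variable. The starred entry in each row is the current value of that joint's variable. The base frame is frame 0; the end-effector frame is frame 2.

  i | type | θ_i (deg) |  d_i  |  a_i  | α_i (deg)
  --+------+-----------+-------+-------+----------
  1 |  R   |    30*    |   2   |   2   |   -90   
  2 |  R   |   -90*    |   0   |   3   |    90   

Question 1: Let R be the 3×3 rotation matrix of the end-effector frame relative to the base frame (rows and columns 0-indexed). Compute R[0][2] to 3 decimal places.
-0.866

End-effector z-axis (col 2 of R) = (-0.8660,-0.5000,0.0000)
R[0][2] = -0.8660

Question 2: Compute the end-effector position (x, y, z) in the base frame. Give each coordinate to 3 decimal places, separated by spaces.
1.732 1.000 5.000

after link 1: o_1 = (1.7321, 1.0000, 2.0000)
after link 2: o_2 = (1.7321, 1.0000, 5.0000)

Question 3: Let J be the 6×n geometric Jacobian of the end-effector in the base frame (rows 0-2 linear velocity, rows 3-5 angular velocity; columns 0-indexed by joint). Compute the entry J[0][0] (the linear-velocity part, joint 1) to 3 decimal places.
axis z_0 = ẑ; lever o_n−o_0 = (1.7321,1.0000,5.0000)
cross product → J_v[:, 0] = (-1.0000,1.7321,0.0000)
J_ω[:, 0] = z_0
entry J[0][0] = -1.0000

-1.000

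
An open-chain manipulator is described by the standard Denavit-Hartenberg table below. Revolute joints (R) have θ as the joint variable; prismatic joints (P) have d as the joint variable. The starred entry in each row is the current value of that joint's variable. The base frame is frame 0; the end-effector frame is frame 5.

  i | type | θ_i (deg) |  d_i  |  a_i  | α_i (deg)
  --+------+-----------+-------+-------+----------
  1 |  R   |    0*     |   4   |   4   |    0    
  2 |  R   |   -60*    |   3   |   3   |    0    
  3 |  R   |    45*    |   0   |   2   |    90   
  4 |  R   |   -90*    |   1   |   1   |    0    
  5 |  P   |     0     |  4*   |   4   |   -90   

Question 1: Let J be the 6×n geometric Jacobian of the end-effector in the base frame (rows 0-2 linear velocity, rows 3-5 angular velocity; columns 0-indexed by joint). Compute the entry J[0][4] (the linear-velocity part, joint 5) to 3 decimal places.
-0.259

prismatic axis z_4 = (-0.2588,-0.9659,0.0000)
J_v[:, 4] = z_4; J_ω[:, 4] = (0,0,0)
entry J[0][4] = -0.2588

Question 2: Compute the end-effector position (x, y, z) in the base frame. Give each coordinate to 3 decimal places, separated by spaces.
6.138 -7.945 2.000

after link 1: o_1 = (4.0000, 0.0000, 4.0000)
after link 2: o_2 = (5.5000, -2.5981, 7.0000)
after link 3: o_3 = (7.4319, -3.1157, 7.0000)
after link 4: o_4 = (7.1730, -4.0816, 6.0000)
after link 5: o_5 = (6.1378, -7.9453, 2.0000)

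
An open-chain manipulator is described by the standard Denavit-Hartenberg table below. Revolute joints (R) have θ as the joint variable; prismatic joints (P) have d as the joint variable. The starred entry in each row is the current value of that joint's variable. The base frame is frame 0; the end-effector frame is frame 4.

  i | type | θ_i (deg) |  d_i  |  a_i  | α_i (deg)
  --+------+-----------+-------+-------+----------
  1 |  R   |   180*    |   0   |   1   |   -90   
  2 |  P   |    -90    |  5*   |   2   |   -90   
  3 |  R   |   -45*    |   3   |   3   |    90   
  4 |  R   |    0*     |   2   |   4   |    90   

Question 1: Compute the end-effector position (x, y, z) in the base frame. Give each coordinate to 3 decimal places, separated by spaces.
-4.000 -11.364 5.536

after link 1: o_1 = (-1.0000, 0.0000, 0.0000)
after link 2: o_2 = (-1.0000, -5.0000, 2.0000)
after link 3: o_3 = (-4.0000, -7.1213, 4.1213)
after link 4: o_4 = (-4.0000, -11.3640, 5.5355)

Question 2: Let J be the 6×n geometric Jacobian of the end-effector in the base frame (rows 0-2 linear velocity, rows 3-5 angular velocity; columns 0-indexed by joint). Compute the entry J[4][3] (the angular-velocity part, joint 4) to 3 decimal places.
-0.707

axis z_3 = (-0.0000,-0.7071,-0.7071); lever o_n−o_3 = (-0.0000,-4.2426,1.4142)
cross product → J_v[:, 3] = (-4.0000,0.0000,-0.0000)
J_ω[:, 3] = z_3
entry J[4][3] = -0.7071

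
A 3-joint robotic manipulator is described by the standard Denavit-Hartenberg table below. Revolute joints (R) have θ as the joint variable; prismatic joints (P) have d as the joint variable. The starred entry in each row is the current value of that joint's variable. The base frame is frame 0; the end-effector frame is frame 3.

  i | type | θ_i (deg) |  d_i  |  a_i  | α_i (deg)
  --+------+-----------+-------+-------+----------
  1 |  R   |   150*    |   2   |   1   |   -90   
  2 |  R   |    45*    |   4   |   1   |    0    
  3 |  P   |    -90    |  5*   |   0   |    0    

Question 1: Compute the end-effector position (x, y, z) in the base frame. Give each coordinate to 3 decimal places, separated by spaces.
after link 1: o_1 = (-0.8660, 0.5000, 2.0000)
after link 2: o_2 = (-3.4784, -2.6105, 1.2929)
after link 3: o_3 = (-5.9784, -6.9407, 1.2929)

-5.978 -6.941 1.293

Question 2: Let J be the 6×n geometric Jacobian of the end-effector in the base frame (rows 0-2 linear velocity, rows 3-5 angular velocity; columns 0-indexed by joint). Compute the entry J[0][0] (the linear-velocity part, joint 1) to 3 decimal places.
6.941

axis z_0 = ẑ; lever o_n−o_0 = (-5.9784,-6.9407,1.2929)
cross product → J_v[:, 0] = (6.9407,-5.9784,0.0000)
J_ω[:, 0] = z_0
entry J[0][0] = 6.9407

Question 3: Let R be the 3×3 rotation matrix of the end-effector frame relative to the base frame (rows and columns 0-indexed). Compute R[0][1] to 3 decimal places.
End-effector y-axis (col 1 of R) = (-0.6124,0.3536,-0.7071)
R[0][1] = -0.6124

-0.612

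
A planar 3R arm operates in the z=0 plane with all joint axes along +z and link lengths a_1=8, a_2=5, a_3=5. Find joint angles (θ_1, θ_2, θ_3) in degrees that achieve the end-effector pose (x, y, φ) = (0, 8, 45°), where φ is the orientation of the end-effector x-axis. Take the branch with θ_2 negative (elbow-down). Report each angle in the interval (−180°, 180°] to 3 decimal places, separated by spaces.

wrist centre = target − a_3·(cos φ, sin φ) = (-3.5355, 4.4645)
cos θ_2 = (32.4315−8²−5²)/(2·8·5) = -0.7071; θ_2 = -135.0000° (elbow-down)
β = atan2(4.4645,-3.5355) = 128.3767°; ψ = atan2(-3.5355,4.4645) = -38.3767°
θ_1 = β − ψ = 166.7533°
θ_3 = φ − θ_1 − θ_2 = 13.2467° (wrapped to (-180°,180°])

166.753 -135.000 13.247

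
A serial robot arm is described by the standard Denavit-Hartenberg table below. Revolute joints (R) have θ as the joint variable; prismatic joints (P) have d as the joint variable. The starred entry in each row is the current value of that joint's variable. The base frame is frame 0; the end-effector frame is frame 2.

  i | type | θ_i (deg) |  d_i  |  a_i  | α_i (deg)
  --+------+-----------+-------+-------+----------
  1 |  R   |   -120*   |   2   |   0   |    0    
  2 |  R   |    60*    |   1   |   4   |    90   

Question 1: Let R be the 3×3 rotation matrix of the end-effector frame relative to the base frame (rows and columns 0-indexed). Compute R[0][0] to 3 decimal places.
0.500

End-effector x-axis (col 0 of R) = (0.5000,-0.8660,0.0000)
R[0][0] = 0.5000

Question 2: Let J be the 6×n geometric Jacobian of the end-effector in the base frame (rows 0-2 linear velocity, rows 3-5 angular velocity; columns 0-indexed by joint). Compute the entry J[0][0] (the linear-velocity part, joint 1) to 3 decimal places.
axis z_0 = ẑ; lever o_n−o_0 = (2.0000,-3.4641,3.0000)
cross product → J_v[:, 0] = (3.4641,2.0000,-0.0000)
J_ω[:, 0] = z_0
entry J[0][0] = 3.4641

3.464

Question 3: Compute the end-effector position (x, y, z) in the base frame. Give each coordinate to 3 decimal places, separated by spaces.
2.000 -3.464 3.000

after link 1: o_1 = (0.0000, 0.0000, 2.0000)
after link 2: o_2 = (2.0000, -3.4641, 3.0000)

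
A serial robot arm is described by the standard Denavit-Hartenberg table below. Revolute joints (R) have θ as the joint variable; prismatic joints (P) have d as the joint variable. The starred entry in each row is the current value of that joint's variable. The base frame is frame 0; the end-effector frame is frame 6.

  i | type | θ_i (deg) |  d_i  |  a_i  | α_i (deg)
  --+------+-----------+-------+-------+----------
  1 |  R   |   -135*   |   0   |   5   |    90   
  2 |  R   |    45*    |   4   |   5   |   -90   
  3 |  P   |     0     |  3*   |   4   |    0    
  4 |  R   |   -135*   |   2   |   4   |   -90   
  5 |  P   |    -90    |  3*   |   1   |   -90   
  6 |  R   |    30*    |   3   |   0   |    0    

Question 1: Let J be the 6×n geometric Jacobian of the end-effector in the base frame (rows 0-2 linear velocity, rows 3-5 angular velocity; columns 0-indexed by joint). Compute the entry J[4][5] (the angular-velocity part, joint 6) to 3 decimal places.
0.854

axis z_5 = (-0.1464,0.8536,-0.5000); lever o_n−o_5 = (-0.4393,2.5607,-1.5000)
cross product → J_v[:, 5] = (0.0000,-0.0000,-0.0000)
J_ω[:, 5] = z_5
entry J[4][5] = 0.8536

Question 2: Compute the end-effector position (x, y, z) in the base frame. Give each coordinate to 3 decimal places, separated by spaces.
-11.450 4.207 8.607

after link 1: o_1 = (-3.5355, -3.5355, 0.0000)
after link 2: o_2 = (-8.8640, -3.2071, 3.5355)
after link 3: o_3 = (-9.3640, -3.7071, 8.4853)
after link 4: o_4 = (-8.9497, 0.7071, 7.8995)
after link 5: o_5 = (-11.0104, 1.6464, 10.1066)
after link 6: o_6 = (-11.4497, 4.2071, 8.6066)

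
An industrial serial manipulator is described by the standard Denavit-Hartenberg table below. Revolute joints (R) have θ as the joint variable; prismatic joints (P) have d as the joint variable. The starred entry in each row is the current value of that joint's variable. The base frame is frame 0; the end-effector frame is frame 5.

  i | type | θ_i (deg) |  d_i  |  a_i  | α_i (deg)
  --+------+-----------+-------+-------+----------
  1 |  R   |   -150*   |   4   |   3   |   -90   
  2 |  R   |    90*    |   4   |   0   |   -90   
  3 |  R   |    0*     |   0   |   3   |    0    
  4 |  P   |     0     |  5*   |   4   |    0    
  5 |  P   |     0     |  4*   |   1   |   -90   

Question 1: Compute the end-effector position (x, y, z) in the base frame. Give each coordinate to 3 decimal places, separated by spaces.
7.196 -0.464 -4.000

after link 1: o_1 = (-2.5981, -1.5000, 4.0000)
after link 2: o_2 = (-0.5981, -4.9641, 4.0000)
after link 3: o_3 = (-0.5981, -4.9641, 1.0000)
after link 4: o_4 = (3.7321, -2.4641, -3.0000)
after link 5: o_5 = (7.1962, -0.4641, -4.0000)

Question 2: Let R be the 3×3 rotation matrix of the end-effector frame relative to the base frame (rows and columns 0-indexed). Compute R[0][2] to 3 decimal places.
End-effector z-axis (col 2 of R) = (-0.5000,0.8660,-0.0000)
R[0][2] = -0.5000

-0.500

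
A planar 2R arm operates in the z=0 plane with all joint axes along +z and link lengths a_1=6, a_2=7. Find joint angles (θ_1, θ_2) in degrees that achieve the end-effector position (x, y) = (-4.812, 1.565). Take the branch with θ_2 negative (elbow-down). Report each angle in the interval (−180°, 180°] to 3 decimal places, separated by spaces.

cos θ_2 = (25.6046−6²−7²)/(2·6·7) = -0.7071; θ_2 = -134.9985° (elbow-down)
β = atan2(1.5650,-4.8120) = 161.9840°; ψ = atan2(-4.9499,1.0504) = -78.0194°
θ_1 = β − ψ = 240.0034°

-119.997 -134.999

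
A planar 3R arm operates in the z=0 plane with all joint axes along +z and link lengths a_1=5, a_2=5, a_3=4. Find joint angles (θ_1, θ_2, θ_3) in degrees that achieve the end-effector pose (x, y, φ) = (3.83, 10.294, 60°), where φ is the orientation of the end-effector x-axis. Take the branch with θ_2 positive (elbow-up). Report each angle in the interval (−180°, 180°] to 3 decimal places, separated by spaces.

29.998 90.004 -60.003

wrist centre = target − a_3·(cos φ, sin φ) = (1.8300, 6.8299)
cos θ_2 = (49.9964−5²−5²)/(2·5·5) = -0.0001; θ_2 = 90.0041° (elbow-up)
β = atan2(6.8299,1.8300) = 75.0005°; ψ = atan2(5.0000,4.9996) = 45.0021°
θ_1 = β − ψ = 29.9985°
θ_3 = φ − θ_1 − θ_2 = -60.0026° (wrapped to (-180°,180°])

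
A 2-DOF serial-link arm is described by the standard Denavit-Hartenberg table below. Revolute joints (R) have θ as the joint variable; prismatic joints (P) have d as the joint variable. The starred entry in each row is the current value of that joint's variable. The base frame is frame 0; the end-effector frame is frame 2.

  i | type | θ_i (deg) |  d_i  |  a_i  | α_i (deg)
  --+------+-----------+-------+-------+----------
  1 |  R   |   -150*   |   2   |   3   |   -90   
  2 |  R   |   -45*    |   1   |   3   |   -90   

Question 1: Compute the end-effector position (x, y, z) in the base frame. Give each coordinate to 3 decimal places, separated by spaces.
after link 1: o_1 = (-2.5981, -1.5000, 2.0000)
after link 2: o_2 = (-3.9352, -3.4267, 4.1213)

-3.935 -3.427 4.121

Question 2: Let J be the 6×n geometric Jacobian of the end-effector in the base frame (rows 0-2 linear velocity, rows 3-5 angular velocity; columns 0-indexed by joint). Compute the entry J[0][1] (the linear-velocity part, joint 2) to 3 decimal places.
axis z_1 = (0.5000,-0.8660,0.0000); lever o_n−o_1 = (-1.3371,-1.9267,2.1213)
cross product → J_v[:, 1] = (-1.8371,-1.0607,-2.1213)
J_ω[:, 1] = z_1
entry J[0][1] = -1.8371

-1.837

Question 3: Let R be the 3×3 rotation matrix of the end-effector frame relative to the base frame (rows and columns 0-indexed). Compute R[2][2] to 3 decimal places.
End-effector z-axis (col 2 of R) = (-0.6124,-0.3536,-0.7071)
R[2][2] = -0.7071

-0.707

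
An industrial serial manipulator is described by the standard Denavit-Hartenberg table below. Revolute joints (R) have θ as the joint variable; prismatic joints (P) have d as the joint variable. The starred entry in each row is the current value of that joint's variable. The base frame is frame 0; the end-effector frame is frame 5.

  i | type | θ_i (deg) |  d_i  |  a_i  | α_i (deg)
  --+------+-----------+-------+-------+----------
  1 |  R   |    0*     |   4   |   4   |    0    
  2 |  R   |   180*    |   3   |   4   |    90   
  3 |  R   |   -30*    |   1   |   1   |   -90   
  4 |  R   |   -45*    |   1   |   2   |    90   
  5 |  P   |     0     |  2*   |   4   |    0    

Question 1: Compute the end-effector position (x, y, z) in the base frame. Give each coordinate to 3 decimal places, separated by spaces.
-3.816 6.657 5.952

after link 1: o_1 = (4.0000, 0.0000, 4.0000)
after link 2: o_2 = (0.0000, 0.0000, 7.0000)
after link 3: o_3 = (-0.8660, 1.0000, 6.5000)
after link 4: o_4 = (-2.5908, 2.4142, 6.6589)
after link 5: o_5 = (-3.8155, 6.6569, 5.9518)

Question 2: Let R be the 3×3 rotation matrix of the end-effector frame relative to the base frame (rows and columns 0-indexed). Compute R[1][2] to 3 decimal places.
0.707

End-effector z-axis (col 2 of R) = (0.6124,0.7071,0.3536)
R[1][2] = 0.7071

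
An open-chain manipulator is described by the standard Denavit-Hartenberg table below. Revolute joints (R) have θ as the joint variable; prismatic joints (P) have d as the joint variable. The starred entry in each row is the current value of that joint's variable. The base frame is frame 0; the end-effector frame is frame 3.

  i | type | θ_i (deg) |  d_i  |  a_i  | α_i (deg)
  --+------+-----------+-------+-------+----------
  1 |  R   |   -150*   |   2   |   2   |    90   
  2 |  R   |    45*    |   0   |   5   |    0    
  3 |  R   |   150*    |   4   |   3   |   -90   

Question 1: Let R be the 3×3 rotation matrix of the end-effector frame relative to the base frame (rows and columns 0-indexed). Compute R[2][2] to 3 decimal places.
-0.966

End-effector z-axis (col 2 of R) = (-0.2241,-0.1294,-0.9659)
R[2][2] = -0.9659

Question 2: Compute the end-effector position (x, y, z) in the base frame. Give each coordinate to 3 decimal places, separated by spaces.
after link 1: o_1 = (-1.7321, -1.0000, 2.0000)
after link 2: o_2 = (-4.7939, -2.7678, 5.5355)
after link 3: o_3 = (-4.2844, 2.1452, 4.7591)

-4.284 2.145 4.759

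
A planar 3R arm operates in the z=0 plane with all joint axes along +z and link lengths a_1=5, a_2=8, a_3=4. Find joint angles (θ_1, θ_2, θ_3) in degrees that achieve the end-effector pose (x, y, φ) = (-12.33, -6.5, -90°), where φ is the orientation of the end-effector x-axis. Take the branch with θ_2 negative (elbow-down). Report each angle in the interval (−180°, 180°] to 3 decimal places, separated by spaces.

-149.997 -30.004 90.002

wrist centre = target − a_3·(cos φ, sin φ) = (-12.3300, -2.5000)
cos θ_2 = (158.2789−5²−8²)/(2·5·8) = 0.8660; θ_2 = -30.0045° (elbow-down)
β = atan2(-2.5000,-12.3300) = -168.5382°; ψ = atan2(-4.0005,11.9279) = -18.5411°
θ_1 = β − ψ = -149.9971°
θ_3 = φ − θ_1 − θ_2 = 90.0016° (wrapped to (-180°,180°])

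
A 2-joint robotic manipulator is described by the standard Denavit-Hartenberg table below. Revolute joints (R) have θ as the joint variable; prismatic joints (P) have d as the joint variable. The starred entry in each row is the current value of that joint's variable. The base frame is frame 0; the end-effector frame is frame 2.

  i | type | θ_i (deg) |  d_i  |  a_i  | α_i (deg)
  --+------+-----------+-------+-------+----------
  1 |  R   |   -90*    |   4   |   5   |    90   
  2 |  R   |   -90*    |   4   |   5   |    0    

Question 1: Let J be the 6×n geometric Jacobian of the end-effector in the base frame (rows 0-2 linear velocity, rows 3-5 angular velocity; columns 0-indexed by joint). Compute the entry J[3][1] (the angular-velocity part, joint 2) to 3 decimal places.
-1.000

axis z_1 = (-1.0000,-0.0000,0.0000); lever o_n−o_1 = (-4.0000,-0.0000,-5.0000)
cross product → J_v[:, 1] = (0.0000,-5.0000,0.0000)
J_ω[:, 1] = z_1
entry J[3][1] = -1.0000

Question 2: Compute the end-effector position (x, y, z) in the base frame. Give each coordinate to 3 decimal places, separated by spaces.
-4.000 -5.000 -1.000

after link 1: o_1 = (0.0000, -5.0000, 4.0000)
after link 2: o_2 = (-4.0000, -5.0000, -1.0000)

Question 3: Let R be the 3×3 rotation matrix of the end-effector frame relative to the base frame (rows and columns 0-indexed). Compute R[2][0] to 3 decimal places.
-1.000

End-effector x-axis (col 0 of R) = (-0.0000,-0.0000,-1.0000)
R[2][0] = -1.0000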